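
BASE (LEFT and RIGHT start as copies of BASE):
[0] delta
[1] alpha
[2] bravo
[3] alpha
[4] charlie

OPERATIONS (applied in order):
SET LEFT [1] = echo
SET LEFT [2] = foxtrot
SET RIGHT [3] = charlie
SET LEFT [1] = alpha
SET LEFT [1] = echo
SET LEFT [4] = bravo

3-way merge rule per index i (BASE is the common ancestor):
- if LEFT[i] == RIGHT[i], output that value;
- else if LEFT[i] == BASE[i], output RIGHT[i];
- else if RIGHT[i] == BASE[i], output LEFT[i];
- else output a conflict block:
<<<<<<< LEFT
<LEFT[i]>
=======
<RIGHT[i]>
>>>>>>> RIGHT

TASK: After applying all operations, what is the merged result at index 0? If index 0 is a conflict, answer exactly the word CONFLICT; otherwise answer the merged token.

Answer: delta

Derivation:
Final LEFT:  [delta, echo, foxtrot, alpha, bravo]
Final RIGHT: [delta, alpha, bravo, charlie, charlie]
i=0: L=delta R=delta -> agree -> delta
i=1: L=echo, R=alpha=BASE -> take LEFT -> echo
i=2: L=foxtrot, R=bravo=BASE -> take LEFT -> foxtrot
i=3: L=alpha=BASE, R=charlie -> take RIGHT -> charlie
i=4: L=bravo, R=charlie=BASE -> take LEFT -> bravo
Index 0 -> delta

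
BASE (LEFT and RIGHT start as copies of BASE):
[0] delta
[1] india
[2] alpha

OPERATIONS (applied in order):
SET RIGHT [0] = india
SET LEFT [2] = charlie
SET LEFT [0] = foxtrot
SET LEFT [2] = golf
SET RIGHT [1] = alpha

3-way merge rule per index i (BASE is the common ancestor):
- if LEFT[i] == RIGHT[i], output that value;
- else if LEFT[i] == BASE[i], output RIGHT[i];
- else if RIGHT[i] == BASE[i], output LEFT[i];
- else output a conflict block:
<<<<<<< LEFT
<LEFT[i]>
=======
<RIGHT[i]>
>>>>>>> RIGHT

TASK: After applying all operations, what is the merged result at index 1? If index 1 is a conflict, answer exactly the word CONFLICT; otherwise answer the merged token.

Final LEFT:  [foxtrot, india, golf]
Final RIGHT: [india, alpha, alpha]
i=0: BASE=delta L=foxtrot R=india all differ -> CONFLICT
i=1: L=india=BASE, R=alpha -> take RIGHT -> alpha
i=2: L=golf, R=alpha=BASE -> take LEFT -> golf
Index 1 -> alpha

Answer: alpha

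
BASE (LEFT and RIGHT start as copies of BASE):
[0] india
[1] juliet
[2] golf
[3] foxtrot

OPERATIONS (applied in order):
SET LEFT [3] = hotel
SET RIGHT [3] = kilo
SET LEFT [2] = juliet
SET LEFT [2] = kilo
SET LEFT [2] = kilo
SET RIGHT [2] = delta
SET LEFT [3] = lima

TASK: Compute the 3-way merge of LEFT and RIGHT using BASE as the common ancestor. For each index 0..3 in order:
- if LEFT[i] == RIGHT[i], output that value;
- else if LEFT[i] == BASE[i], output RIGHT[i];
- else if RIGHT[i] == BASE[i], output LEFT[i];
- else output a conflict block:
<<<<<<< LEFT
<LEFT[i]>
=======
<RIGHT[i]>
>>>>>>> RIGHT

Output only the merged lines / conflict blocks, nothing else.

Final LEFT:  [india, juliet, kilo, lima]
Final RIGHT: [india, juliet, delta, kilo]
i=0: L=india R=india -> agree -> india
i=1: L=juliet R=juliet -> agree -> juliet
i=2: BASE=golf L=kilo R=delta all differ -> CONFLICT
i=3: BASE=foxtrot L=lima R=kilo all differ -> CONFLICT

Answer: india
juliet
<<<<<<< LEFT
kilo
=======
delta
>>>>>>> RIGHT
<<<<<<< LEFT
lima
=======
kilo
>>>>>>> RIGHT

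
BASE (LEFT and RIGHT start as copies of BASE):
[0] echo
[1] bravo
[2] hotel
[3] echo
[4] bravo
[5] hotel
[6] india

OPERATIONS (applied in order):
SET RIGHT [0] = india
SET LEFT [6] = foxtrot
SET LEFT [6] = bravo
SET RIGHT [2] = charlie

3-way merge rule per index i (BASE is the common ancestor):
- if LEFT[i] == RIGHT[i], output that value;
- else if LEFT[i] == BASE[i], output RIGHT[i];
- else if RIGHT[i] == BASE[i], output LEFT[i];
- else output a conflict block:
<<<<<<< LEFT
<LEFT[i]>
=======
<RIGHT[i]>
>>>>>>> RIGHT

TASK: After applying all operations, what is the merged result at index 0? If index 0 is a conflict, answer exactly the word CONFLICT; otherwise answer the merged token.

Answer: india

Derivation:
Final LEFT:  [echo, bravo, hotel, echo, bravo, hotel, bravo]
Final RIGHT: [india, bravo, charlie, echo, bravo, hotel, india]
i=0: L=echo=BASE, R=india -> take RIGHT -> india
i=1: L=bravo R=bravo -> agree -> bravo
i=2: L=hotel=BASE, R=charlie -> take RIGHT -> charlie
i=3: L=echo R=echo -> agree -> echo
i=4: L=bravo R=bravo -> agree -> bravo
i=5: L=hotel R=hotel -> agree -> hotel
i=6: L=bravo, R=india=BASE -> take LEFT -> bravo
Index 0 -> india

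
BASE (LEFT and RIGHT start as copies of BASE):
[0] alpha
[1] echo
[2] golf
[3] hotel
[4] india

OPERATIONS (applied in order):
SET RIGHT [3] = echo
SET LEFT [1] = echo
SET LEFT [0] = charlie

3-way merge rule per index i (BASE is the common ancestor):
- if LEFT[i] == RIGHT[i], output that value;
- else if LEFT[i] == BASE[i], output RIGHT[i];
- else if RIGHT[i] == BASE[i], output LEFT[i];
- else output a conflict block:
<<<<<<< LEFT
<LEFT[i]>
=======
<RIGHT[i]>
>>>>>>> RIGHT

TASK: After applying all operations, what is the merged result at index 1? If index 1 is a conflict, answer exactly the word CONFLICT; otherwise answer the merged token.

Answer: echo

Derivation:
Final LEFT:  [charlie, echo, golf, hotel, india]
Final RIGHT: [alpha, echo, golf, echo, india]
i=0: L=charlie, R=alpha=BASE -> take LEFT -> charlie
i=1: L=echo R=echo -> agree -> echo
i=2: L=golf R=golf -> agree -> golf
i=3: L=hotel=BASE, R=echo -> take RIGHT -> echo
i=4: L=india R=india -> agree -> india
Index 1 -> echo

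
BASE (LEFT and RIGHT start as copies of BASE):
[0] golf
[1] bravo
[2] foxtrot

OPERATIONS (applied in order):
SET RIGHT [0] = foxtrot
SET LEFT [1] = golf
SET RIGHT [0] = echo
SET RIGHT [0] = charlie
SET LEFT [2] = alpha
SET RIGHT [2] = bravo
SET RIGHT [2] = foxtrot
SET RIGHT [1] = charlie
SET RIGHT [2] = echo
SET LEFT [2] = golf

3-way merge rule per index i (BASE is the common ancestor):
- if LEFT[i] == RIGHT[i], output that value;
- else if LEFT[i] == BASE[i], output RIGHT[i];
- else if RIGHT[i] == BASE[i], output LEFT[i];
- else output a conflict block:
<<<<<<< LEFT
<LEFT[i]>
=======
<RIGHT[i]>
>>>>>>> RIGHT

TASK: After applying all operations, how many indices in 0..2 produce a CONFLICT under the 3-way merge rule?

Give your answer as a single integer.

Final LEFT:  [golf, golf, golf]
Final RIGHT: [charlie, charlie, echo]
i=0: L=golf=BASE, R=charlie -> take RIGHT -> charlie
i=1: BASE=bravo L=golf R=charlie all differ -> CONFLICT
i=2: BASE=foxtrot L=golf R=echo all differ -> CONFLICT
Conflict count: 2

Answer: 2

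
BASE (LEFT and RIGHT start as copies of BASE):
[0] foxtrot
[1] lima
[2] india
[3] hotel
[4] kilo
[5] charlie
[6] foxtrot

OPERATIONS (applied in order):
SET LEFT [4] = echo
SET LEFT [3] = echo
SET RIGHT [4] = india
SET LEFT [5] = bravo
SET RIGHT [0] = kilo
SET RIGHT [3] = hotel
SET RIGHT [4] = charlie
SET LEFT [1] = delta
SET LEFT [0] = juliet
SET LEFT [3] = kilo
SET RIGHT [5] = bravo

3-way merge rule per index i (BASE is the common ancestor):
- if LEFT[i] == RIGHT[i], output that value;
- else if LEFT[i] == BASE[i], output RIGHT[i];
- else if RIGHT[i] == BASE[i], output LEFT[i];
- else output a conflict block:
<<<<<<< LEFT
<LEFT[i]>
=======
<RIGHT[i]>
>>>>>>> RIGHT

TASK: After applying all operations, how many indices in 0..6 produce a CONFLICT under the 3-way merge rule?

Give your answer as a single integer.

Answer: 2

Derivation:
Final LEFT:  [juliet, delta, india, kilo, echo, bravo, foxtrot]
Final RIGHT: [kilo, lima, india, hotel, charlie, bravo, foxtrot]
i=0: BASE=foxtrot L=juliet R=kilo all differ -> CONFLICT
i=1: L=delta, R=lima=BASE -> take LEFT -> delta
i=2: L=india R=india -> agree -> india
i=3: L=kilo, R=hotel=BASE -> take LEFT -> kilo
i=4: BASE=kilo L=echo R=charlie all differ -> CONFLICT
i=5: L=bravo R=bravo -> agree -> bravo
i=6: L=foxtrot R=foxtrot -> agree -> foxtrot
Conflict count: 2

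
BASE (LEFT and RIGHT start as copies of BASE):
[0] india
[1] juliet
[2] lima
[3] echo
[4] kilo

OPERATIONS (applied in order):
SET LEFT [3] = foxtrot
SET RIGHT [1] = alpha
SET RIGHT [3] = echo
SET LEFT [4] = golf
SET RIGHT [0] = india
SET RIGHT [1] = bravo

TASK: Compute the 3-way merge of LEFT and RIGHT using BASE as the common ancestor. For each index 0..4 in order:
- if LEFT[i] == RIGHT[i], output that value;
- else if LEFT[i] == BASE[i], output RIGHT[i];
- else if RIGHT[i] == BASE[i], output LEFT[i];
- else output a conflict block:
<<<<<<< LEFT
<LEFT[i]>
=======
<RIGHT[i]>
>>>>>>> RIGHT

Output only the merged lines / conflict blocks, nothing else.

Final LEFT:  [india, juliet, lima, foxtrot, golf]
Final RIGHT: [india, bravo, lima, echo, kilo]
i=0: L=india R=india -> agree -> india
i=1: L=juliet=BASE, R=bravo -> take RIGHT -> bravo
i=2: L=lima R=lima -> agree -> lima
i=3: L=foxtrot, R=echo=BASE -> take LEFT -> foxtrot
i=4: L=golf, R=kilo=BASE -> take LEFT -> golf

Answer: india
bravo
lima
foxtrot
golf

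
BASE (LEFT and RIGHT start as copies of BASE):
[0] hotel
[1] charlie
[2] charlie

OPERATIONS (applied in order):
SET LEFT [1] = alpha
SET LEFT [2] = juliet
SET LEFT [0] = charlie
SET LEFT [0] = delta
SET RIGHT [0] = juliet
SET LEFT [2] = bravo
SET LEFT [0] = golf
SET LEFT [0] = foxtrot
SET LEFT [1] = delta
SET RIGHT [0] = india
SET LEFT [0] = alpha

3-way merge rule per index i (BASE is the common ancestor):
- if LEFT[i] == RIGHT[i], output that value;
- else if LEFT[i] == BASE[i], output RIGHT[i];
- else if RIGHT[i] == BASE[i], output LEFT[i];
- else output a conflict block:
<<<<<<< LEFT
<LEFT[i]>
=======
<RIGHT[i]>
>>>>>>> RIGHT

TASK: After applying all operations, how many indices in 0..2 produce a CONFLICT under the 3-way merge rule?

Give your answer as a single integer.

Answer: 1

Derivation:
Final LEFT:  [alpha, delta, bravo]
Final RIGHT: [india, charlie, charlie]
i=0: BASE=hotel L=alpha R=india all differ -> CONFLICT
i=1: L=delta, R=charlie=BASE -> take LEFT -> delta
i=2: L=bravo, R=charlie=BASE -> take LEFT -> bravo
Conflict count: 1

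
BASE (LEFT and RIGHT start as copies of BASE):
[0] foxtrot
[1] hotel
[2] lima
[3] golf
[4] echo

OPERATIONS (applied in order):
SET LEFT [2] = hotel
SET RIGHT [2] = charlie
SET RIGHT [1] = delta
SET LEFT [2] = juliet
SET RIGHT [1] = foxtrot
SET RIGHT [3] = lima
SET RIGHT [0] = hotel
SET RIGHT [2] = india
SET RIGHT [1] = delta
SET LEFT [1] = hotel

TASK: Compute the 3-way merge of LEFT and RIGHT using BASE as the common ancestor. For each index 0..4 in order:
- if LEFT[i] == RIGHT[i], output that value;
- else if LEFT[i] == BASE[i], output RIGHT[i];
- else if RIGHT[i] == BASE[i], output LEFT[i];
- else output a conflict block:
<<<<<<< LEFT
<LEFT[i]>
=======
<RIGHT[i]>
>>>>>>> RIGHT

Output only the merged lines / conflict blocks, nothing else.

Final LEFT:  [foxtrot, hotel, juliet, golf, echo]
Final RIGHT: [hotel, delta, india, lima, echo]
i=0: L=foxtrot=BASE, R=hotel -> take RIGHT -> hotel
i=1: L=hotel=BASE, R=delta -> take RIGHT -> delta
i=2: BASE=lima L=juliet R=india all differ -> CONFLICT
i=3: L=golf=BASE, R=lima -> take RIGHT -> lima
i=4: L=echo R=echo -> agree -> echo

Answer: hotel
delta
<<<<<<< LEFT
juliet
=======
india
>>>>>>> RIGHT
lima
echo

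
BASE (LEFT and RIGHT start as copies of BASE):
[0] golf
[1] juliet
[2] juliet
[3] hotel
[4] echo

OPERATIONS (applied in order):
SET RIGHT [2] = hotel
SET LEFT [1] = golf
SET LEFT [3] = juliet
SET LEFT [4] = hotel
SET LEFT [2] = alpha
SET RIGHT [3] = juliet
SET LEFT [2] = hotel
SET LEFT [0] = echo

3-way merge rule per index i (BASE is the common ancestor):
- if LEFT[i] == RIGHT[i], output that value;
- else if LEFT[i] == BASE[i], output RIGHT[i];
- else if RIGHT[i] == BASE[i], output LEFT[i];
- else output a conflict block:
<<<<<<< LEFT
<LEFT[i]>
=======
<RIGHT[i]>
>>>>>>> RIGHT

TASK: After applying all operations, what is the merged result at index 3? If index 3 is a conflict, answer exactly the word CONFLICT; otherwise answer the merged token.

Answer: juliet

Derivation:
Final LEFT:  [echo, golf, hotel, juliet, hotel]
Final RIGHT: [golf, juliet, hotel, juliet, echo]
i=0: L=echo, R=golf=BASE -> take LEFT -> echo
i=1: L=golf, R=juliet=BASE -> take LEFT -> golf
i=2: L=hotel R=hotel -> agree -> hotel
i=3: L=juliet R=juliet -> agree -> juliet
i=4: L=hotel, R=echo=BASE -> take LEFT -> hotel
Index 3 -> juliet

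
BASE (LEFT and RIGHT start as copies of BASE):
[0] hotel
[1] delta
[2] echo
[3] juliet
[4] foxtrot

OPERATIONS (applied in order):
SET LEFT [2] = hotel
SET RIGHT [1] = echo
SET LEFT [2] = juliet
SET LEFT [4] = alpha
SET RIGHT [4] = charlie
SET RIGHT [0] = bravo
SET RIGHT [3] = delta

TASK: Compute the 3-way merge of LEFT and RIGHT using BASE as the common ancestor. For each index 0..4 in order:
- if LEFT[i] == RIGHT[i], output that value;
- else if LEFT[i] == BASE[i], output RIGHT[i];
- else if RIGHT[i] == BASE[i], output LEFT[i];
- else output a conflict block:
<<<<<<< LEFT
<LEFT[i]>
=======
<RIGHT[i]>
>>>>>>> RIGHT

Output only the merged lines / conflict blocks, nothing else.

Final LEFT:  [hotel, delta, juliet, juliet, alpha]
Final RIGHT: [bravo, echo, echo, delta, charlie]
i=0: L=hotel=BASE, R=bravo -> take RIGHT -> bravo
i=1: L=delta=BASE, R=echo -> take RIGHT -> echo
i=2: L=juliet, R=echo=BASE -> take LEFT -> juliet
i=3: L=juliet=BASE, R=delta -> take RIGHT -> delta
i=4: BASE=foxtrot L=alpha R=charlie all differ -> CONFLICT

Answer: bravo
echo
juliet
delta
<<<<<<< LEFT
alpha
=======
charlie
>>>>>>> RIGHT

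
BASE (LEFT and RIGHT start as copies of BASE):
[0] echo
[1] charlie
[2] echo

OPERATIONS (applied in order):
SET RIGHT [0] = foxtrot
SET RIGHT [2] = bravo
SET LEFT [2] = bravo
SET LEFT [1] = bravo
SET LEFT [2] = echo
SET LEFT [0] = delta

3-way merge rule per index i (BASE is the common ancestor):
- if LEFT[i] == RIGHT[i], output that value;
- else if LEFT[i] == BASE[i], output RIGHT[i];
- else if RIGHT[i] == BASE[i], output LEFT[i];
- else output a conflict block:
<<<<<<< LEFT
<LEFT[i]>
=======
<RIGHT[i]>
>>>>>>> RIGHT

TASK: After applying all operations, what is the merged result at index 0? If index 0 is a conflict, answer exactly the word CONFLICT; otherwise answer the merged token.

Final LEFT:  [delta, bravo, echo]
Final RIGHT: [foxtrot, charlie, bravo]
i=0: BASE=echo L=delta R=foxtrot all differ -> CONFLICT
i=1: L=bravo, R=charlie=BASE -> take LEFT -> bravo
i=2: L=echo=BASE, R=bravo -> take RIGHT -> bravo
Index 0 -> CONFLICT

Answer: CONFLICT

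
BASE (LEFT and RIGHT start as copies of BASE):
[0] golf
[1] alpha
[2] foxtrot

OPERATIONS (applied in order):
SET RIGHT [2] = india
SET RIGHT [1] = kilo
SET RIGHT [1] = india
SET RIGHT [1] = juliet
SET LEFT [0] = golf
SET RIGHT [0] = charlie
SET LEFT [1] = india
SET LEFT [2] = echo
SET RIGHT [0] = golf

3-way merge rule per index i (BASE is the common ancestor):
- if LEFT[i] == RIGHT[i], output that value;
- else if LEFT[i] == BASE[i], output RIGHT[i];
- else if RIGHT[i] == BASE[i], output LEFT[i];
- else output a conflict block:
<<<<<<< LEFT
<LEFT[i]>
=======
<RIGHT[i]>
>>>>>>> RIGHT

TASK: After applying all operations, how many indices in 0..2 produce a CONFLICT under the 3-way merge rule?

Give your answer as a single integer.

Final LEFT:  [golf, india, echo]
Final RIGHT: [golf, juliet, india]
i=0: L=golf R=golf -> agree -> golf
i=1: BASE=alpha L=india R=juliet all differ -> CONFLICT
i=2: BASE=foxtrot L=echo R=india all differ -> CONFLICT
Conflict count: 2

Answer: 2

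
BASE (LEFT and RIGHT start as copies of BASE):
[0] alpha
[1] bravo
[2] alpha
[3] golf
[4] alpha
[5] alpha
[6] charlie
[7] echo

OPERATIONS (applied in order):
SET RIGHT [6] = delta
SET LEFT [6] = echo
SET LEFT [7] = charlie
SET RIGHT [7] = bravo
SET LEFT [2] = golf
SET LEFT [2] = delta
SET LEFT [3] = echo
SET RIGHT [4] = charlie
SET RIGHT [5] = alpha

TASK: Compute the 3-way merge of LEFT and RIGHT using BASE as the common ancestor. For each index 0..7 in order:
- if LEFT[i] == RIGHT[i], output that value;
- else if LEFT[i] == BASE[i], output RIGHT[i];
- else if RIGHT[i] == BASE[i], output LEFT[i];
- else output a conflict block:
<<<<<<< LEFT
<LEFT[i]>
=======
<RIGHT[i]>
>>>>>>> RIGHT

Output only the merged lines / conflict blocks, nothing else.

Final LEFT:  [alpha, bravo, delta, echo, alpha, alpha, echo, charlie]
Final RIGHT: [alpha, bravo, alpha, golf, charlie, alpha, delta, bravo]
i=0: L=alpha R=alpha -> agree -> alpha
i=1: L=bravo R=bravo -> agree -> bravo
i=2: L=delta, R=alpha=BASE -> take LEFT -> delta
i=3: L=echo, R=golf=BASE -> take LEFT -> echo
i=4: L=alpha=BASE, R=charlie -> take RIGHT -> charlie
i=5: L=alpha R=alpha -> agree -> alpha
i=6: BASE=charlie L=echo R=delta all differ -> CONFLICT
i=7: BASE=echo L=charlie R=bravo all differ -> CONFLICT

Answer: alpha
bravo
delta
echo
charlie
alpha
<<<<<<< LEFT
echo
=======
delta
>>>>>>> RIGHT
<<<<<<< LEFT
charlie
=======
bravo
>>>>>>> RIGHT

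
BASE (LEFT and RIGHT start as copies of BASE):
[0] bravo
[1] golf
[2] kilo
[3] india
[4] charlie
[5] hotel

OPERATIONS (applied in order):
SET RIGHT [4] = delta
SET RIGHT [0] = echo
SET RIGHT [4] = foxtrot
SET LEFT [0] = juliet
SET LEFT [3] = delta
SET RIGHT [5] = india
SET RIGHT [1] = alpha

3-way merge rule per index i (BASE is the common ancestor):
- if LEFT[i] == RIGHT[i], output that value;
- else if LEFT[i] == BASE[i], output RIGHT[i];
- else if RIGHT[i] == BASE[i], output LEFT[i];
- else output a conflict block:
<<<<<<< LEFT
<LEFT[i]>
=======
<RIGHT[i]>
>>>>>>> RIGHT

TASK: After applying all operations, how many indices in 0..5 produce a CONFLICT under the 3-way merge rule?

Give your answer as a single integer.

Final LEFT:  [juliet, golf, kilo, delta, charlie, hotel]
Final RIGHT: [echo, alpha, kilo, india, foxtrot, india]
i=0: BASE=bravo L=juliet R=echo all differ -> CONFLICT
i=1: L=golf=BASE, R=alpha -> take RIGHT -> alpha
i=2: L=kilo R=kilo -> agree -> kilo
i=3: L=delta, R=india=BASE -> take LEFT -> delta
i=4: L=charlie=BASE, R=foxtrot -> take RIGHT -> foxtrot
i=5: L=hotel=BASE, R=india -> take RIGHT -> india
Conflict count: 1

Answer: 1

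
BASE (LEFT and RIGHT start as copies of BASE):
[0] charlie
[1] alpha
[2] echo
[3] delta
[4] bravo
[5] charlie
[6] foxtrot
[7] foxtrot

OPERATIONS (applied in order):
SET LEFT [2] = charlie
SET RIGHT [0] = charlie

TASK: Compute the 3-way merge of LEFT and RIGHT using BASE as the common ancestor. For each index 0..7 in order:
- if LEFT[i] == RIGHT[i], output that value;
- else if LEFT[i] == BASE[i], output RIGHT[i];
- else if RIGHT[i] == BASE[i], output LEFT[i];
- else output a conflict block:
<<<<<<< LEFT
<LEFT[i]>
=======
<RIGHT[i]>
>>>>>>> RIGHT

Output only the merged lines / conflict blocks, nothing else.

Answer: charlie
alpha
charlie
delta
bravo
charlie
foxtrot
foxtrot

Derivation:
Final LEFT:  [charlie, alpha, charlie, delta, bravo, charlie, foxtrot, foxtrot]
Final RIGHT: [charlie, alpha, echo, delta, bravo, charlie, foxtrot, foxtrot]
i=0: L=charlie R=charlie -> agree -> charlie
i=1: L=alpha R=alpha -> agree -> alpha
i=2: L=charlie, R=echo=BASE -> take LEFT -> charlie
i=3: L=delta R=delta -> agree -> delta
i=4: L=bravo R=bravo -> agree -> bravo
i=5: L=charlie R=charlie -> agree -> charlie
i=6: L=foxtrot R=foxtrot -> agree -> foxtrot
i=7: L=foxtrot R=foxtrot -> agree -> foxtrot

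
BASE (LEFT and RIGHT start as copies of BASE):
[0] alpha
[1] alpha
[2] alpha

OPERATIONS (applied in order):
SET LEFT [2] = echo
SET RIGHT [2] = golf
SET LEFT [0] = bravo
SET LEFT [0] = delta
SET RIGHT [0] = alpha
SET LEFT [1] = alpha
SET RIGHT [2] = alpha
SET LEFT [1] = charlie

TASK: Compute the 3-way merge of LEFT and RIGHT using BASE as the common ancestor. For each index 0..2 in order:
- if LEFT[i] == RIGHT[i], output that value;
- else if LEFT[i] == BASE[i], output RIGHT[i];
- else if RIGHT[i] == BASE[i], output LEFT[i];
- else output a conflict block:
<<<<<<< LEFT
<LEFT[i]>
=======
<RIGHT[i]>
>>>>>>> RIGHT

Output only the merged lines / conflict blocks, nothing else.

Final LEFT:  [delta, charlie, echo]
Final RIGHT: [alpha, alpha, alpha]
i=0: L=delta, R=alpha=BASE -> take LEFT -> delta
i=1: L=charlie, R=alpha=BASE -> take LEFT -> charlie
i=2: L=echo, R=alpha=BASE -> take LEFT -> echo

Answer: delta
charlie
echo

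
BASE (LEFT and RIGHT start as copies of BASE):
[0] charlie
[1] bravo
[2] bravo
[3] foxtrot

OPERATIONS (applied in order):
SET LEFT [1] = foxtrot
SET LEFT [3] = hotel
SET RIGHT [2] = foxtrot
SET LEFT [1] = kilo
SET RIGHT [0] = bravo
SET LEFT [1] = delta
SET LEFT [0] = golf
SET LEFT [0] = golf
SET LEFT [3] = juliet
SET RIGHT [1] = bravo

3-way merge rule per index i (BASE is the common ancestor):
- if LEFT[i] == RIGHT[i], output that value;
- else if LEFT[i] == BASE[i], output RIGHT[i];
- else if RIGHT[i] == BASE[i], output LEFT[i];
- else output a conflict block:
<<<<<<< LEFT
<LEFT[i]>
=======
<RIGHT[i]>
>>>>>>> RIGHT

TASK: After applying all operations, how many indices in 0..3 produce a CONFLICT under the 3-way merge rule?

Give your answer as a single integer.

Answer: 1

Derivation:
Final LEFT:  [golf, delta, bravo, juliet]
Final RIGHT: [bravo, bravo, foxtrot, foxtrot]
i=0: BASE=charlie L=golf R=bravo all differ -> CONFLICT
i=1: L=delta, R=bravo=BASE -> take LEFT -> delta
i=2: L=bravo=BASE, R=foxtrot -> take RIGHT -> foxtrot
i=3: L=juliet, R=foxtrot=BASE -> take LEFT -> juliet
Conflict count: 1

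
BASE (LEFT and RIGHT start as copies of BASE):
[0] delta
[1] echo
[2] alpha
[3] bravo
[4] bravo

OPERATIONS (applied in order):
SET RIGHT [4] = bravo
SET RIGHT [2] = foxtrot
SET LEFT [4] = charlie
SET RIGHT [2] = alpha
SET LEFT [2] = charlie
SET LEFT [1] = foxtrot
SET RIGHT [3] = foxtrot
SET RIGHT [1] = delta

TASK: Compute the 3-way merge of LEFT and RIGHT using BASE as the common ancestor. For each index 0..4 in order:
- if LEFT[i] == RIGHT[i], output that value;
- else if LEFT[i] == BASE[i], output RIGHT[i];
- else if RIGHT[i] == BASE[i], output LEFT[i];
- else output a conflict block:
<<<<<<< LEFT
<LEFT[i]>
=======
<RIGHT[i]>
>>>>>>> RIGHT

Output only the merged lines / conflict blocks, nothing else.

Answer: delta
<<<<<<< LEFT
foxtrot
=======
delta
>>>>>>> RIGHT
charlie
foxtrot
charlie

Derivation:
Final LEFT:  [delta, foxtrot, charlie, bravo, charlie]
Final RIGHT: [delta, delta, alpha, foxtrot, bravo]
i=0: L=delta R=delta -> agree -> delta
i=1: BASE=echo L=foxtrot R=delta all differ -> CONFLICT
i=2: L=charlie, R=alpha=BASE -> take LEFT -> charlie
i=3: L=bravo=BASE, R=foxtrot -> take RIGHT -> foxtrot
i=4: L=charlie, R=bravo=BASE -> take LEFT -> charlie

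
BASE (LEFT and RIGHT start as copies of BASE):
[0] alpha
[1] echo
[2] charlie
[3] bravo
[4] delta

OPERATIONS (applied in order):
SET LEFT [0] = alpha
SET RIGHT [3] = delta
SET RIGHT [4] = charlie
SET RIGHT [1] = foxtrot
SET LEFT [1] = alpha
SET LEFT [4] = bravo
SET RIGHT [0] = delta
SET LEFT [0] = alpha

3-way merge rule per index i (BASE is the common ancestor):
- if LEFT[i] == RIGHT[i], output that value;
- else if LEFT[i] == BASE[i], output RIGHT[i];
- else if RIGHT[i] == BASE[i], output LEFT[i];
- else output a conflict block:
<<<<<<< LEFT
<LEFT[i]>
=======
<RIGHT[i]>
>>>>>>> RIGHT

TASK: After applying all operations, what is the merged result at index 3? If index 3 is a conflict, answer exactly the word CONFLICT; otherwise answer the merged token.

Final LEFT:  [alpha, alpha, charlie, bravo, bravo]
Final RIGHT: [delta, foxtrot, charlie, delta, charlie]
i=0: L=alpha=BASE, R=delta -> take RIGHT -> delta
i=1: BASE=echo L=alpha R=foxtrot all differ -> CONFLICT
i=2: L=charlie R=charlie -> agree -> charlie
i=3: L=bravo=BASE, R=delta -> take RIGHT -> delta
i=4: BASE=delta L=bravo R=charlie all differ -> CONFLICT
Index 3 -> delta

Answer: delta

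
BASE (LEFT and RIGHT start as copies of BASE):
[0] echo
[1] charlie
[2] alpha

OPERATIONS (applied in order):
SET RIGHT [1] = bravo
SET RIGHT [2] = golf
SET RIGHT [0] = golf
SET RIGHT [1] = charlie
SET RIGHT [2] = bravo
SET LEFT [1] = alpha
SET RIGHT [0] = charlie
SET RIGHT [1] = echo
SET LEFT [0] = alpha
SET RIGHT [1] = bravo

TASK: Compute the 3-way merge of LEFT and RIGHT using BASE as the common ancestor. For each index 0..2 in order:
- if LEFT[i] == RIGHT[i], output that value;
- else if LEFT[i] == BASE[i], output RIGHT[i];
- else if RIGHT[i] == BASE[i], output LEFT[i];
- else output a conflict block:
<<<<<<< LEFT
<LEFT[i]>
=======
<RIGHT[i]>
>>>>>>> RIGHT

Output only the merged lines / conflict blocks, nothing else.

Final LEFT:  [alpha, alpha, alpha]
Final RIGHT: [charlie, bravo, bravo]
i=0: BASE=echo L=alpha R=charlie all differ -> CONFLICT
i=1: BASE=charlie L=alpha R=bravo all differ -> CONFLICT
i=2: L=alpha=BASE, R=bravo -> take RIGHT -> bravo

Answer: <<<<<<< LEFT
alpha
=======
charlie
>>>>>>> RIGHT
<<<<<<< LEFT
alpha
=======
bravo
>>>>>>> RIGHT
bravo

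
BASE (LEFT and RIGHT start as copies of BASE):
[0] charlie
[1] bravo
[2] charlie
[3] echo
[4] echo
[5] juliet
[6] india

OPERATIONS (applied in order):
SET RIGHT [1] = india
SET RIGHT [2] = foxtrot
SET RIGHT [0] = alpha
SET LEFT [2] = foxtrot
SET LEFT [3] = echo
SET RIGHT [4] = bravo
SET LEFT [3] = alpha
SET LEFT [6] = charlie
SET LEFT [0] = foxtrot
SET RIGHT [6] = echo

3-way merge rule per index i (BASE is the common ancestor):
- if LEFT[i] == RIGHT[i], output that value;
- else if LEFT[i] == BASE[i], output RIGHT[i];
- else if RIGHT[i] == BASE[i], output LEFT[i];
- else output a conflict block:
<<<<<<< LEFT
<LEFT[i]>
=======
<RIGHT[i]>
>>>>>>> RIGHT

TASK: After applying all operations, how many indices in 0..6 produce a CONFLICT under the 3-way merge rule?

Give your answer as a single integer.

Final LEFT:  [foxtrot, bravo, foxtrot, alpha, echo, juliet, charlie]
Final RIGHT: [alpha, india, foxtrot, echo, bravo, juliet, echo]
i=0: BASE=charlie L=foxtrot R=alpha all differ -> CONFLICT
i=1: L=bravo=BASE, R=india -> take RIGHT -> india
i=2: L=foxtrot R=foxtrot -> agree -> foxtrot
i=3: L=alpha, R=echo=BASE -> take LEFT -> alpha
i=4: L=echo=BASE, R=bravo -> take RIGHT -> bravo
i=5: L=juliet R=juliet -> agree -> juliet
i=6: BASE=india L=charlie R=echo all differ -> CONFLICT
Conflict count: 2

Answer: 2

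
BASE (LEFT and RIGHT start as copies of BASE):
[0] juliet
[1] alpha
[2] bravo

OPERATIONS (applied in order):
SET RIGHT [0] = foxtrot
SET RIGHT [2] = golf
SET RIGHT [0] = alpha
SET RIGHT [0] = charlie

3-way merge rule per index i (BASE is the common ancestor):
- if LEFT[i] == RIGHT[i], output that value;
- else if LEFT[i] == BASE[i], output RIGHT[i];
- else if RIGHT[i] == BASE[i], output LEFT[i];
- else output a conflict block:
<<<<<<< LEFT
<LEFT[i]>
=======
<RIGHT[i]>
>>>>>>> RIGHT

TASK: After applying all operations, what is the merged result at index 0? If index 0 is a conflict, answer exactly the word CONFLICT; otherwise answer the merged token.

Answer: charlie

Derivation:
Final LEFT:  [juliet, alpha, bravo]
Final RIGHT: [charlie, alpha, golf]
i=0: L=juliet=BASE, R=charlie -> take RIGHT -> charlie
i=1: L=alpha R=alpha -> agree -> alpha
i=2: L=bravo=BASE, R=golf -> take RIGHT -> golf
Index 0 -> charlie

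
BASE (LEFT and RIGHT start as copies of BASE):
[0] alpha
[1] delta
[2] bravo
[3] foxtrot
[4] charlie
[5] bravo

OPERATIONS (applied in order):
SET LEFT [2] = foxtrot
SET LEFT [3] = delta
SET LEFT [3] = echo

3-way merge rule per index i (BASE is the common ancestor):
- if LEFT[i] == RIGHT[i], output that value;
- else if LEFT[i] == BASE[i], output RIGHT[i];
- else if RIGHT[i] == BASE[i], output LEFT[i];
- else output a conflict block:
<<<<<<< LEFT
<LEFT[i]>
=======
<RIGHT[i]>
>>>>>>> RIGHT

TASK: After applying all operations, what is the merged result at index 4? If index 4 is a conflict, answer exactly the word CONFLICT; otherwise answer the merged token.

Final LEFT:  [alpha, delta, foxtrot, echo, charlie, bravo]
Final RIGHT: [alpha, delta, bravo, foxtrot, charlie, bravo]
i=0: L=alpha R=alpha -> agree -> alpha
i=1: L=delta R=delta -> agree -> delta
i=2: L=foxtrot, R=bravo=BASE -> take LEFT -> foxtrot
i=3: L=echo, R=foxtrot=BASE -> take LEFT -> echo
i=4: L=charlie R=charlie -> agree -> charlie
i=5: L=bravo R=bravo -> agree -> bravo
Index 4 -> charlie

Answer: charlie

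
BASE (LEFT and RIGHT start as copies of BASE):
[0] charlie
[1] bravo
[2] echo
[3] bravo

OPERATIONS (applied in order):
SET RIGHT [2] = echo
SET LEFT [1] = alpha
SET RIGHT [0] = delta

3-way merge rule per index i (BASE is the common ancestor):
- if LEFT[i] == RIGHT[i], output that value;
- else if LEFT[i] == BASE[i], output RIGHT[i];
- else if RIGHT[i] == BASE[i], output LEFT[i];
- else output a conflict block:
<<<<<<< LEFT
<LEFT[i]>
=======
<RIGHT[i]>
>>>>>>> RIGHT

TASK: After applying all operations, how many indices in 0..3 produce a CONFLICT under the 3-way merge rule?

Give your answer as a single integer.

Answer: 0

Derivation:
Final LEFT:  [charlie, alpha, echo, bravo]
Final RIGHT: [delta, bravo, echo, bravo]
i=0: L=charlie=BASE, R=delta -> take RIGHT -> delta
i=1: L=alpha, R=bravo=BASE -> take LEFT -> alpha
i=2: L=echo R=echo -> agree -> echo
i=3: L=bravo R=bravo -> agree -> bravo
Conflict count: 0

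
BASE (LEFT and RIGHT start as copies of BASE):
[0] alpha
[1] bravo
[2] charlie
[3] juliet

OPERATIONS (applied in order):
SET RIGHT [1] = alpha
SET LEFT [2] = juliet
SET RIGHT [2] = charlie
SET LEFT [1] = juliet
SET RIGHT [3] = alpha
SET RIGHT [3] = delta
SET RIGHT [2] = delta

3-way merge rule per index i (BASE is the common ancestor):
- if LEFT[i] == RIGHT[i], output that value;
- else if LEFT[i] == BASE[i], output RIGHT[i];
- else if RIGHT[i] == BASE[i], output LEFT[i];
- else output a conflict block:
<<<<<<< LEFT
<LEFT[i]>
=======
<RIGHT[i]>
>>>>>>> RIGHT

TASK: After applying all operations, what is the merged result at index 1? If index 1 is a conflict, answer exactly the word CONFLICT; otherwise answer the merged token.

Answer: CONFLICT

Derivation:
Final LEFT:  [alpha, juliet, juliet, juliet]
Final RIGHT: [alpha, alpha, delta, delta]
i=0: L=alpha R=alpha -> agree -> alpha
i=1: BASE=bravo L=juliet R=alpha all differ -> CONFLICT
i=2: BASE=charlie L=juliet R=delta all differ -> CONFLICT
i=3: L=juliet=BASE, R=delta -> take RIGHT -> delta
Index 1 -> CONFLICT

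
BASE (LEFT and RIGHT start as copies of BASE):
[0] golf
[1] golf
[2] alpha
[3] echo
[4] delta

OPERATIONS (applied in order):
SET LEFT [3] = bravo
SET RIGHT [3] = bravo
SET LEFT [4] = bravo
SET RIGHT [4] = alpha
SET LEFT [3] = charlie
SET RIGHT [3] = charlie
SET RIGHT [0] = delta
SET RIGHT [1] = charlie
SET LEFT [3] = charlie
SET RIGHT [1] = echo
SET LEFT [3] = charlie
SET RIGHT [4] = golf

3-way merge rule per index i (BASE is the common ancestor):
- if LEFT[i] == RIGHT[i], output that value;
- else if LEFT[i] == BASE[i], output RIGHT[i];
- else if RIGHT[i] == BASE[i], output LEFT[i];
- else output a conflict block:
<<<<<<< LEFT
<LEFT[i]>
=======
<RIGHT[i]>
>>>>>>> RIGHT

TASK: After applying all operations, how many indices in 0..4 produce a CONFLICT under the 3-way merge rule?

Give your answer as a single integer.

Answer: 1

Derivation:
Final LEFT:  [golf, golf, alpha, charlie, bravo]
Final RIGHT: [delta, echo, alpha, charlie, golf]
i=0: L=golf=BASE, R=delta -> take RIGHT -> delta
i=1: L=golf=BASE, R=echo -> take RIGHT -> echo
i=2: L=alpha R=alpha -> agree -> alpha
i=3: L=charlie R=charlie -> agree -> charlie
i=4: BASE=delta L=bravo R=golf all differ -> CONFLICT
Conflict count: 1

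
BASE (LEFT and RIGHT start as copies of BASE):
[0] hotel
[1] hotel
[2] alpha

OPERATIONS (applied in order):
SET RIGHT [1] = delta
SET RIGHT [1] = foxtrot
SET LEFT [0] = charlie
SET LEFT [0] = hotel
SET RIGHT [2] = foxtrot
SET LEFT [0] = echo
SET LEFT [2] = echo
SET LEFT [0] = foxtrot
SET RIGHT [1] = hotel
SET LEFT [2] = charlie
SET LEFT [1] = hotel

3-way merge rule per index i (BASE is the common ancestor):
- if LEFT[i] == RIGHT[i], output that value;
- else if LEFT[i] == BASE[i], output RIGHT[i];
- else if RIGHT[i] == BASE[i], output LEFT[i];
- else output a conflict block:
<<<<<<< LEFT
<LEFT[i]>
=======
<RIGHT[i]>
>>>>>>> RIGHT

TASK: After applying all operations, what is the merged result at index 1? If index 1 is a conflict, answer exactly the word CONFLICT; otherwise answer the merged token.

Final LEFT:  [foxtrot, hotel, charlie]
Final RIGHT: [hotel, hotel, foxtrot]
i=0: L=foxtrot, R=hotel=BASE -> take LEFT -> foxtrot
i=1: L=hotel R=hotel -> agree -> hotel
i=2: BASE=alpha L=charlie R=foxtrot all differ -> CONFLICT
Index 1 -> hotel

Answer: hotel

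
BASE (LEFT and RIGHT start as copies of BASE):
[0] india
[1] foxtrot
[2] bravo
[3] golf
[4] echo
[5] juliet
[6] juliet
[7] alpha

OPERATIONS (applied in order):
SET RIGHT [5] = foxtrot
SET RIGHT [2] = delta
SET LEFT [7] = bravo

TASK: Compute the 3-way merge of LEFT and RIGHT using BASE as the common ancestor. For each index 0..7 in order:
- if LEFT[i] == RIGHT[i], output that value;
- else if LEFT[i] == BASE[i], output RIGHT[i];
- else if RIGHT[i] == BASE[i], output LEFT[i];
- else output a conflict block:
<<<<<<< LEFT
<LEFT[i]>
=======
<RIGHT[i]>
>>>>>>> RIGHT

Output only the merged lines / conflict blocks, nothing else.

Final LEFT:  [india, foxtrot, bravo, golf, echo, juliet, juliet, bravo]
Final RIGHT: [india, foxtrot, delta, golf, echo, foxtrot, juliet, alpha]
i=0: L=india R=india -> agree -> india
i=1: L=foxtrot R=foxtrot -> agree -> foxtrot
i=2: L=bravo=BASE, R=delta -> take RIGHT -> delta
i=3: L=golf R=golf -> agree -> golf
i=4: L=echo R=echo -> agree -> echo
i=5: L=juliet=BASE, R=foxtrot -> take RIGHT -> foxtrot
i=6: L=juliet R=juliet -> agree -> juliet
i=7: L=bravo, R=alpha=BASE -> take LEFT -> bravo

Answer: india
foxtrot
delta
golf
echo
foxtrot
juliet
bravo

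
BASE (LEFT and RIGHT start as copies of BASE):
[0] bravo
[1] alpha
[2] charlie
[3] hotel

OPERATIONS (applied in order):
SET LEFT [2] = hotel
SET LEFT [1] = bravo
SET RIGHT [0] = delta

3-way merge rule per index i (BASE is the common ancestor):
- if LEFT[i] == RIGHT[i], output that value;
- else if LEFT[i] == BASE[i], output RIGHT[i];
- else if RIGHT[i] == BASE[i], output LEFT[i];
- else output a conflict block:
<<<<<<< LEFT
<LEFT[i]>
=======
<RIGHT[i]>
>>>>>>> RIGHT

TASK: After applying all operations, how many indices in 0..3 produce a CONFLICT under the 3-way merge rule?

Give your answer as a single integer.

Final LEFT:  [bravo, bravo, hotel, hotel]
Final RIGHT: [delta, alpha, charlie, hotel]
i=0: L=bravo=BASE, R=delta -> take RIGHT -> delta
i=1: L=bravo, R=alpha=BASE -> take LEFT -> bravo
i=2: L=hotel, R=charlie=BASE -> take LEFT -> hotel
i=3: L=hotel R=hotel -> agree -> hotel
Conflict count: 0

Answer: 0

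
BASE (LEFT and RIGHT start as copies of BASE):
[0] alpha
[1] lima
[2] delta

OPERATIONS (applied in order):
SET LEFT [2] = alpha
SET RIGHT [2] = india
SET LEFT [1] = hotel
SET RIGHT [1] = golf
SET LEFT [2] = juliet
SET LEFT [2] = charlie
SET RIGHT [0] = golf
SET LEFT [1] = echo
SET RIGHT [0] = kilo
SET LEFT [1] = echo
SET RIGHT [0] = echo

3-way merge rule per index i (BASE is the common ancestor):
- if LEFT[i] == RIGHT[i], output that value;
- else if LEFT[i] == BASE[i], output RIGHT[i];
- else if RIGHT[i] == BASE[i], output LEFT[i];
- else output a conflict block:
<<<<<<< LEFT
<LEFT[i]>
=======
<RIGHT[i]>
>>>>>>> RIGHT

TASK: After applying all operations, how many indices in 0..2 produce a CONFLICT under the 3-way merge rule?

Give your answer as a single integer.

Final LEFT:  [alpha, echo, charlie]
Final RIGHT: [echo, golf, india]
i=0: L=alpha=BASE, R=echo -> take RIGHT -> echo
i=1: BASE=lima L=echo R=golf all differ -> CONFLICT
i=2: BASE=delta L=charlie R=india all differ -> CONFLICT
Conflict count: 2

Answer: 2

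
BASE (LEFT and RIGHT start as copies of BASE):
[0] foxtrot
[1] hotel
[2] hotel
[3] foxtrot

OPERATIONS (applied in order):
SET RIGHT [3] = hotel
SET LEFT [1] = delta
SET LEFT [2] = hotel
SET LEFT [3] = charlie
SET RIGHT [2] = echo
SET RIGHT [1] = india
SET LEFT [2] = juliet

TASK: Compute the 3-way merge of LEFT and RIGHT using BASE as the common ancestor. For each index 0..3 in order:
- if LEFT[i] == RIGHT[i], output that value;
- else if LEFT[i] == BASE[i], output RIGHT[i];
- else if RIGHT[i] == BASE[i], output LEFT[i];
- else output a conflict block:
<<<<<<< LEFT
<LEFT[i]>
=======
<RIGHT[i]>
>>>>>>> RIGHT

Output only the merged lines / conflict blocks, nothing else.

Final LEFT:  [foxtrot, delta, juliet, charlie]
Final RIGHT: [foxtrot, india, echo, hotel]
i=0: L=foxtrot R=foxtrot -> agree -> foxtrot
i=1: BASE=hotel L=delta R=india all differ -> CONFLICT
i=2: BASE=hotel L=juliet R=echo all differ -> CONFLICT
i=3: BASE=foxtrot L=charlie R=hotel all differ -> CONFLICT

Answer: foxtrot
<<<<<<< LEFT
delta
=======
india
>>>>>>> RIGHT
<<<<<<< LEFT
juliet
=======
echo
>>>>>>> RIGHT
<<<<<<< LEFT
charlie
=======
hotel
>>>>>>> RIGHT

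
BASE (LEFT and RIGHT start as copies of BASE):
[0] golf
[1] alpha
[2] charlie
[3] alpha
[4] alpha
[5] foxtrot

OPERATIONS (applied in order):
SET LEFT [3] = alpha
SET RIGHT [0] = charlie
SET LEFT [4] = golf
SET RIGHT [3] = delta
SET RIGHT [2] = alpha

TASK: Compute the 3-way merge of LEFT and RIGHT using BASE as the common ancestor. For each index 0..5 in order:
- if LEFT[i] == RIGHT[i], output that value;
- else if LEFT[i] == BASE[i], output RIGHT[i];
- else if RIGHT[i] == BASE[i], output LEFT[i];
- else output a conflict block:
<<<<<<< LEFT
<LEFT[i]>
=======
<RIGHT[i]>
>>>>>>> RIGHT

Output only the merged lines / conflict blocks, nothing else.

Final LEFT:  [golf, alpha, charlie, alpha, golf, foxtrot]
Final RIGHT: [charlie, alpha, alpha, delta, alpha, foxtrot]
i=0: L=golf=BASE, R=charlie -> take RIGHT -> charlie
i=1: L=alpha R=alpha -> agree -> alpha
i=2: L=charlie=BASE, R=alpha -> take RIGHT -> alpha
i=3: L=alpha=BASE, R=delta -> take RIGHT -> delta
i=4: L=golf, R=alpha=BASE -> take LEFT -> golf
i=5: L=foxtrot R=foxtrot -> agree -> foxtrot

Answer: charlie
alpha
alpha
delta
golf
foxtrot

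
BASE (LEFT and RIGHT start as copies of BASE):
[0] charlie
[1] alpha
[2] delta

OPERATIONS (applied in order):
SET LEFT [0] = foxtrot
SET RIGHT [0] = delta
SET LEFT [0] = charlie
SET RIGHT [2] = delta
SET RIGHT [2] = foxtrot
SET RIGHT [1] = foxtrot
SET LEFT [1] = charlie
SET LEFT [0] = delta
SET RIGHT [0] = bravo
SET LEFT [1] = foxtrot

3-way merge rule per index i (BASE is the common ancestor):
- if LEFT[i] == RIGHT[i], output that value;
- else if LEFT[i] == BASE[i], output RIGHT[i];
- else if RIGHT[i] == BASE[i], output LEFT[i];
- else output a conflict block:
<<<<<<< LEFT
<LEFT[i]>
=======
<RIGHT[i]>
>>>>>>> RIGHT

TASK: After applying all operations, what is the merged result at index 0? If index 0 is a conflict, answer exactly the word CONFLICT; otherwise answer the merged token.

Answer: CONFLICT

Derivation:
Final LEFT:  [delta, foxtrot, delta]
Final RIGHT: [bravo, foxtrot, foxtrot]
i=0: BASE=charlie L=delta R=bravo all differ -> CONFLICT
i=1: L=foxtrot R=foxtrot -> agree -> foxtrot
i=2: L=delta=BASE, R=foxtrot -> take RIGHT -> foxtrot
Index 0 -> CONFLICT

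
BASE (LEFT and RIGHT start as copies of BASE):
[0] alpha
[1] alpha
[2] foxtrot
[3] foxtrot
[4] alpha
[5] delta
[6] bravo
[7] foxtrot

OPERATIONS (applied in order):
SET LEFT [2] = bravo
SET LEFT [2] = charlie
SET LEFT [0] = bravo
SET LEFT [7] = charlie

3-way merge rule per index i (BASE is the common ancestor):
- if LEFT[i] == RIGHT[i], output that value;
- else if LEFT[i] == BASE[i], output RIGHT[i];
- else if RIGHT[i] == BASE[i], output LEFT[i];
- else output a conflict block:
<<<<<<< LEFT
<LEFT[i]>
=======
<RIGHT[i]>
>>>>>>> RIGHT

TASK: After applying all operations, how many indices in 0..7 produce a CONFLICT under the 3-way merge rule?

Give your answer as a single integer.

Answer: 0

Derivation:
Final LEFT:  [bravo, alpha, charlie, foxtrot, alpha, delta, bravo, charlie]
Final RIGHT: [alpha, alpha, foxtrot, foxtrot, alpha, delta, bravo, foxtrot]
i=0: L=bravo, R=alpha=BASE -> take LEFT -> bravo
i=1: L=alpha R=alpha -> agree -> alpha
i=2: L=charlie, R=foxtrot=BASE -> take LEFT -> charlie
i=3: L=foxtrot R=foxtrot -> agree -> foxtrot
i=4: L=alpha R=alpha -> agree -> alpha
i=5: L=delta R=delta -> agree -> delta
i=6: L=bravo R=bravo -> agree -> bravo
i=7: L=charlie, R=foxtrot=BASE -> take LEFT -> charlie
Conflict count: 0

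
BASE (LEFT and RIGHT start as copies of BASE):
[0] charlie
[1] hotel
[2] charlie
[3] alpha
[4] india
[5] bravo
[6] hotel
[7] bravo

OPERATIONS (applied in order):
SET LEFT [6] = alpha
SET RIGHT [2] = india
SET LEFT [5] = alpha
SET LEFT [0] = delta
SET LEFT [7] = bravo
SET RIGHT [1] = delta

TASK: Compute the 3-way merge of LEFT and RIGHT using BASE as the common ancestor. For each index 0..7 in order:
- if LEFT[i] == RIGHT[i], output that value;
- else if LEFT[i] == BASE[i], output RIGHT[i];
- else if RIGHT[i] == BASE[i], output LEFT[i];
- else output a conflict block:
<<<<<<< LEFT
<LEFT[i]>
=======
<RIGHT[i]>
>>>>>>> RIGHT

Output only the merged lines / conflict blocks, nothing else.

Final LEFT:  [delta, hotel, charlie, alpha, india, alpha, alpha, bravo]
Final RIGHT: [charlie, delta, india, alpha, india, bravo, hotel, bravo]
i=0: L=delta, R=charlie=BASE -> take LEFT -> delta
i=1: L=hotel=BASE, R=delta -> take RIGHT -> delta
i=2: L=charlie=BASE, R=india -> take RIGHT -> india
i=3: L=alpha R=alpha -> agree -> alpha
i=4: L=india R=india -> agree -> india
i=5: L=alpha, R=bravo=BASE -> take LEFT -> alpha
i=6: L=alpha, R=hotel=BASE -> take LEFT -> alpha
i=7: L=bravo R=bravo -> agree -> bravo

Answer: delta
delta
india
alpha
india
alpha
alpha
bravo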